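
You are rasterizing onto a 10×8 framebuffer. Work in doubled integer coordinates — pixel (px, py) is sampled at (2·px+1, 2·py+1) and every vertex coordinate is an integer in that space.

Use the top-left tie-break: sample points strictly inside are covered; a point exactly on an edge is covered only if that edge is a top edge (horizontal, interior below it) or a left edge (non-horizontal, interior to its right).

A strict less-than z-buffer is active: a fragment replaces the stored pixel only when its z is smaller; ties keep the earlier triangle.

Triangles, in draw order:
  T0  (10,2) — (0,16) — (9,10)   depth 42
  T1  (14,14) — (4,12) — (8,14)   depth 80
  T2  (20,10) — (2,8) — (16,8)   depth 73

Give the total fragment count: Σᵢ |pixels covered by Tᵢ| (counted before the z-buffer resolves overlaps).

T0:
  2·area = 66  (B↔C swapped to make it positive)
  edge (10, 2)→(9, 10): d=(-1,8) right/bottom  bias=-1
  edge (9, 10)→(0, 16): d=(-9,6) right/bottom  bias=-1
  edge (0, 16)→(10, 2): d=(10,-14) top-left  bias=+0
    (4,2)@(9, 5): e=[5,45,16] → X
    (5,2)@(11, 5): e=[-11,33,44] → .
    (3,3)@(7, 7): e=[19,39,8] → X
    (5,3)@(11, 7): e=[-13,15,64] → .
    (2,4)@(5, 9): e=[33,33,0] → X  [on edge]
    (5,4)@(11, 9): e=[-15,-3,84] → .
    (2,5)@(5, 11): e=[31,15,20] → X
    (4,5)@(9, 11): e=[-1,-9,76] → .
    (1,6)@(3, 13): e=[45,9,12] → X
    (2,6)@(5, 13): e=[29,-3,40] → .
    (3,6)@(7, 13): e=[13,-15,68] → .
    (0,7)@(1, 15): e=[59,3,4] → X
  covered (10 px):
    . . . . . . . . . .
    . . . . . . . . . .
    . . . . X . . . . .
    . . . X X . . . . .
    . . X X X . . . . .
    . . X X . . . . . .
    . X . . . . . . . .
    X . . . . . . . . .
T1:
  2·area = 12  (B↔C swapped to make it positive)
  edge (14, 14)→(8, 14): d=(-6,0) right/bottom  bias=-1
  edge (8, 14)→(4, 12): d=(-4,-2) top-left  bias=+0
  edge (4, 12)→(14, 14): d=(10,2) right/bottom  bias=-1
    (3,6)@(7, 13): e=[6,2,4] → X
    (4,6)@(9, 13): e=[6,6,0] → .  [on edge]
    (3,7)@(7, 15): e=[-6,-6,24] → .
    (9,7)@(19, 15): e=[-6,18,0] → .  [on edge]
  covered (1 px):
    . . . . . . . . . .
    . . . . . . . . . .
    . . . . . . . . . .
    . . . . . . . . . .
    . . . . . . . . . .
    . . . . . . . . . .
    . . . X . . . . . .
    . . . . . . . . . .
T2:
  2·area = 28
  edge (20, 10)→(2, 8): d=(-18,-2) top-left  bias=+0
  edge (2, 8)→(16, 8): d=(14,0) top-left  bias=+0
  edge (16, 8)→(20, 10): d=(4,2) right/bottom  bias=-1
    (5,4)@(11, 9): e=[0,14,14] → X  [on edge]
    (6,4)@(13, 9): e=[4,14,10] → X
    (7,4)@(15, 9): e=[8,14,6] → X
    (8,4)@(17, 9): e=[12,14,2] → X
    (9,4)@(19, 9): e=[16,14,-2] → .
    (5,5)@(11, 11): e=[-36,42,22] → .
    (6,5)@(13, 11): e=[-32,42,18] → .
    (7,5)@(15, 11): e=[-28,42,14] → .
    (8,5)@(17, 11): e=[-24,42,10] → .
  covered (4 px):
    . . . . . . . . . .
    . . . . . . . . . .
    . . . . . . . . . .
    . . . . . . . . . .
    . . . . . X X X X .
    . . . . . . . . . .
    . . . . . . . . . .
    . . . . . . . . . .

Final: 15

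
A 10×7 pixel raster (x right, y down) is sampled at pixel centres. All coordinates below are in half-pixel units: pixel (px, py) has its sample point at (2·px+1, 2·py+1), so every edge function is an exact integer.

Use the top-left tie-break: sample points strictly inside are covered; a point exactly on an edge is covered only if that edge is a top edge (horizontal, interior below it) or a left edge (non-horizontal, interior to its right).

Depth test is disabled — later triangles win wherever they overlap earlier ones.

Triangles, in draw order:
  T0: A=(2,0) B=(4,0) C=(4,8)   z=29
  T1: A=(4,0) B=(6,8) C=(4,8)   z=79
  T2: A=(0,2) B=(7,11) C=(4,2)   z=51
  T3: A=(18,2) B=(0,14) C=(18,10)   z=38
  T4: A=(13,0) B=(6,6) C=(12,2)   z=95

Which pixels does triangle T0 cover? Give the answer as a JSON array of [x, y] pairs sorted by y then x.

T0:
  2·area = 16
  edge (2, 0)→(4, 0): d=(2,0) top-left  bias=+0
  edge (4, 0)→(4, 8): d=(0,8) right/bottom  bias=-1
  edge (4, 8)→(2, 0): d=(-2,-8) top-left  bias=+0
    (1,0)@(3, 1): e=[2,8,6] → #
    (2,0)@(5, 1): e=[2,-8,22] → ·
    (1,1)@(3, 3): e=[6,8,2] → #
    (2,1)@(5, 3): e=[6,-8,18] → ·
    (1,2)@(3, 5): e=[10,8,-2] → ·
  covered (2 px):
    · # · · · · · · · ·
    · # · · · · · · · ·
    · · · · · · · · · ·
    · · · · · · · · · ·
    · · · · · · · · · ·
    · · · · · · · · · ·
    · · · · · · · · · ·
T1:
  2·area = 16
  edge (4, 0)→(6, 8): d=(2,8) right/bottom  bias=-1
  edge (6, 8)→(4, 8): d=(-2,0) right/bottom  bias=-1
  edge (4, 8)→(4, 0): d=(0,-8) top-left  bias=+0
    (2,2)@(5, 5): e=[2,6,8] → #
    (3,2)@(7, 5): e=[-14,6,24] → ·
    (2,3)@(5, 7): e=[6,2,8] → #
    (3,3)@(7, 7): e=[-10,2,24] → ·
    (2,4)@(5, 9): e=[10,-2,8] → ·
  covered (2 px):
    · · · · · · · · · ·
    · · · · · · · · · ·
    · · # · · · · · · ·
    · · # · · · · · · ·
    · · · · · · · · · ·
    · · · · · · · · · ·
    · · · · · · · · · ·
T2:
  2·area = 36  (B↔C swapped to make it positive)
  edge (0, 2)→(4, 2): d=(4,0) top-left  bias=+0
  edge (4, 2)→(7, 11): d=(3,9) right/bottom  bias=-1
  edge (7, 11)→(0, 2): d=(-7,-9) top-left  bias=+0
    (0,1)@(1, 3): e=[4,30,2] → #
    (1,1)@(3, 3): e=[4,12,20] → #
    (2,1)@(5, 3): e=[4,-6,38] → ·
    (0,2)@(1, 5): e=[12,36,-12] → ·
    (1,2)@(3, 5): e=[12,18,6] → #
    (2,2)@(5, 5): e=[12,0,24] → ·  [on edge]
    (1,3)@(3, 7): e=[20,24,-8] → ·
    (2,3)@(5, 7): e=[20,6,10] → #
    (3,3)@(7, 7): e=[20,-12,28] → ·
    (2,4)@(5, 9): e=[28,12,-4] → ·
    (3,5)@(7, 11): e=[36,0,0] → ·  [on edge]
  covered (4 px):
    · · · · · · · · · ·
    # # · · · · · · · ·
    · # · · · · · · · ·
    · · # · · · · · · ·
    · · · · · · · · · ·
    · · · · · · · · · ·
    · · · · · · · · · ·
T3:
  2·area = 144  (B↔C swapped to make it positive)
  edge (18, 2)→(18, 10): d=(0,8) right/bottom  bias=-1
  edge (18, 10)→(0, 14): d=(-18,4) right/bottom  bias=-1
  edge (0, 14)→(18, 2): d=(18,-12) top-left  bias=+0
    (8,1)@(17, 3): e=[8,130,6] → #
    (9,1)@(19, 3): e=[-8,122,30] → ·
    (7,2)@(15, 5): e=[24,102,18] → #
    (9,2)@(19, 5): e=[-8,86,66] → ·
    (5,3)@(11, 7): e=[56,82,6] → #
    (6,3)@(13, 7): e=[40,74,30] → #
    (9,3)@(19, 7): e=[-8,50,102] → ·
    (4,4)@(9, 9): e=[72,54,18] → #
    (9,4)@(19, 9): e=[-8,14,138] → ·
    (2,5)@(5, 11): e=[104,34,6] → #
    (3,5)@(7, 11): e=[88,26,30] → #
    (7,5)@(15, 11): e=[24,-6,126] → ·
  covered (18 px):
    · · · · · · · · · ·
    · · · · · · · · # ·
    · · · · · · · # # ·
    · · · · · # # # # ·
    · · · · # # # # # ·
    · · # # # # # · · ·
    · # · · · · · · · ·
T4:
  2·area = 8  (B↔C swapped to make it positive)
  edge (13, 0)→(12, 2): d=(-1,2) right/bottom  bias=-1
  edge (12, 2)→(6, 6): d=(-6,4) right/bottom  bias=-1
  edge (6, 6)→(13, 0): d=(7,-6) top-left  bias=+0
  covered (0 px):
    · · · · · · · · · ·
    · · · · · · · · · ·
    · · · · · · · · · ·
    · · · · · · · · · ·
    · · · · · · · · · ·
    · · · · · · · · · ·
    · · · · · · · · · ·

Answer: [[1,0],[1,1]]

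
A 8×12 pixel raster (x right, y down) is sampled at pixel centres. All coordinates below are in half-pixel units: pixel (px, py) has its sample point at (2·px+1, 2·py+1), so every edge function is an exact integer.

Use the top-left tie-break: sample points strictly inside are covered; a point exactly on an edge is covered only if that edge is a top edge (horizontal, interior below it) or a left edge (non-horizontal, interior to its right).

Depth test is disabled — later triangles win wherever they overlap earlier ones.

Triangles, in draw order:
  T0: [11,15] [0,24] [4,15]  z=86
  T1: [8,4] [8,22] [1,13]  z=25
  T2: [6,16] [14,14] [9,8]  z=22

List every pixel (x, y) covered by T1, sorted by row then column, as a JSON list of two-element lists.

T0:
  2·area = 63
  edge (11, 15)→(0, 24): d=(-11,9) right/bottom  bias=-1
  edge (0, 24)→(4, 15): d=(4,-9) top-left  bias=+0
  edge (4, 15)→(11, 15): d=(7,0) top-left  bias=+0
    (0,7)@(1, 15): e=[90,-27,0] → ·  [on edge]
    (1,7)@(3, 15): e=[72,-9,0] → ·  [on edge]
    (2,7)@(5, 15): e=[54,9,0] → █  [on edge]
    (3,7)@(7, 15): e=[36,27,0] → █  [on edge]
    (4,7)@(9, 15): e=[18,45,0] → █  [on edge]
    (5,7)@(11, 15): e=[0,63,0] → ·  [on edge]
    (6,7)@(13, 15): e=[-18,81,0] → ·  [on edge]
    (7,7)@(15, 15): e=[-36,99,0] → ·  [on edge]
    (2,8)@(5, 17): e=[32,17,14] → █
    (4,8)@(9, 17): e=[-4,53,14] → ·
    (1,9)@(3, 19): e=[28,7,28] → █
    (3,9)@(7, 19): e=[-8,43,28] → ·
  covered (9 px):
    · · · · · · · ·
    · · · · · · · ·
    · · · · · · · ·
    · · · · · · · ·
    · · · · · · · ·
    · · · · · · · ·
    · · · · · · · ·
    · · █ █ █ · · ·
    · · █ █ · · · ·
    · █ █ · · · · ·
    · █ · · · · · ·
    █ · · · · · · ·
T1:
  2·area = 126
  edge (8, 4)→(8, 22): d=(0,18) right/bottom  bias=-1
  edge (8, 22)→(1, 13): d=(-7,-9) top-left  bias=+0
  edge (1, 13)→(8, 4): d=(7,-9) top-left  bias=+0
    (3,3)@(7, 7): e=[18,96,12] → █
    (4,3)@(9, 7): e=[-18,114,30] → ·
    (2,4)@(5, 9): e=[54,64,8] → █
    (4,4)@(9, 9): e=[-18,100,44] → ·
    (1,5)@(3, 11): e=[90,32,4] → █
    (4,5)@(9, 11): e=[-18,86,58] → ·
    (0,6)@(1, 13): e=[126,0,0] → █  [on edge]
    (4,6)@(9, 13): e=[-18,72,72] → ·
    (0,7)@(1, 15): e=[126,-14,14] → ·
    (1,7)@(3, 15): e=[90,4,32] → █
    (4,7)@(9, 15): e=[-18,58,86] → ·
    (1,8)@(3, 17): e=[90,-10,46] → ·
  covered (16 px):
    · · · · · · · ·
    · · · · · · · ·
    · · · · · · · ·
    · · · █ · · · ·
    · · █ █ · · · ·
    · █ █ █ · · · ·
    █ █ █ █ · · · ·
    · █ █ █ · · · ·
    · · █ █ · · · ·
    · · · █ · · · ·
    · · · · · · · ·
    · · · · · · · ·
T2:
  2·area = 58  (B↔C swapped to make it positive)
  edge (6, 16)→(9, 8): d=(3,-8) top-left  bias=+0
  edge (9, 8)→(14, 14): d=(5,6) right/bottom  bias=-1
  edge (14, 14)→(6, 16): d=(-8,2) right/bottom  bias=-1
    (4,4)@(9, 9): e=[3,5,50] → █
    (5,4)@(11, 9): e=[19,-7,46] → ·
    (4,5)@(9, 11): e=[9,15,34] → █
    (5,5)@(11, 11): e=[25,3,30] → █
    (6,5)@(13, 11): e=[41,-9,26] → ·
    (4,6)@(9, 13): e=[15,25,18] → █
    (6,6)@(13, 13): e=[47,1,10] → █
    (7,6)@(15, 13): e=[63,-11,6] → ·
    (3,7)@(7, 15): e=[5,47,6] → █
    (5,7)@(11, 15): e=[37,23,-2] → ·
    (6,7)@(13, 15): e=[53,11,-6] → ·
    (3,8)@(7, 17): e=[11,57,-10] → ·
  covered (8 px):
    · · · · · · · ·
    · · · · · · · ·
    · · · · · · · ·
    · · · · · · · ·
    · · · · █ · · ·
    · · · · █ █ · ·
    · · · · █ █ █ ·
    · · · █ █ · · ·
    · · · · · · · ·
    · · · · · · · ·
    · · · · · · · ·
    · · · · · · · ·

Result: [[3,3],[2,4],[3,4],[1,5],[2,5],[3,5],[0,6],[1,6],[2,6],[3,6],[1,7],[2,7],[3,7],[2,8],[3,8],[3,9]]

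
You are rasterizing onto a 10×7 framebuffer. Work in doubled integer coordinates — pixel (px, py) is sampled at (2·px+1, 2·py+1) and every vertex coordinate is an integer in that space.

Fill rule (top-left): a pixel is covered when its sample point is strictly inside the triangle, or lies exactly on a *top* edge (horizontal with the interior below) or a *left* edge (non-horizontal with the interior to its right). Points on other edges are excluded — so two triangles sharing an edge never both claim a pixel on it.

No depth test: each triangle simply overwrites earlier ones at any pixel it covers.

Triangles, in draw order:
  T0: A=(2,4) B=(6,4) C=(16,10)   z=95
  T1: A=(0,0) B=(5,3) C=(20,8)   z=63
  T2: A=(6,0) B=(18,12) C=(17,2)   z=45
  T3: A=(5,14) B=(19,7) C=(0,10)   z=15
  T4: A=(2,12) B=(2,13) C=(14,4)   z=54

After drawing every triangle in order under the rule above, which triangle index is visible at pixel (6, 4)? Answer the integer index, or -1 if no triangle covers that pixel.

T0:
  2·area = 24
  edge (2, 4)→(6, 4): d=(4,0) top-left  bias=+0
  edge (6, 4)→(16, 10): d=(10,6) right/bottom  bias=-1
  edge (16, 10)→(2, 4): d=(-14,-6) top-left  bias=+0
    (0,0)@(1, 1): e=[-12,0,36] → .  [on edge]
    (2,2)@(5, 5): e=[4,16,4] → X
    (3,2)@(7, 5): e=[4,4,16] → X
    (4,2)@(9, 5): e=[4,-8,28] → .
    (2,3)@(5, 7): e=[12,36,-24] → .
    (3,3)@(7, 7): e=[12,24,-12] → .
    (4,3)@(9, 7): e=[12,12,0] → X  [on edge]
    (5,3)@(11, 7): e=[12,0,12] → .  [on edge]
    (4,4)@(9, 9): e=[20,32,-28] → .
  covered (3 px):
    . . . . . . . . . .
    . . . . . . . . . .
    . . X X . . . . . .
    . . . . X . . . . .
    . . . . . . . . . .
    . . . . . . . . . .
    . . . . . . . . . .
T1:
  2·area = 20  (B↔C swapped to make it positive)
  edge (0, 0)→(20, 8): d=(20,8) right/bottom  bias=-1
  edge (20, 8)→(5, 3): d=(-15,-5) top-left  bias=+0
  edge (5, 3)→(0, 0): d=(-5,-3) top-left  bias=+0
    (2,1)@(5, 3): e=[20,0,0] → X  [on edge]
    (3,1)@(7, 3): e=[4,10,6] → X
    (4,1)@(9, 3): e=[-12,20,12] → .
    (2,2)@(5, 5): e=[60,-30,-10] → .
    (3,2)@(7, 5): e=[44,-20,-4] → .
    (5,2)@(11, 5): e=[12,0,8] → X  [on edge]
    (6,2)@(13, 5): e=[-4,10,14] → .
    (5,3)@(11, 7): e=[52,-30,-2] → .
    (8,3)@(17, 7): e=[4,0,16] → X  [on edge]
    (9,3)@(19, 7): e=[-12,10,22] → .
    (7,4)@(15, 9): e=[60,-40,0] → .  [on edge]
    (8,4)@(17, 9): e=[44,-30,6] → .
  covered (4 px):
    . . . . . . . . . .
    . . X X . . . . . .
    . . . . . X . . . .
    . . . . . . . . X .
    . . . . . . . . . .
    . . . . . . . . . .
    . . . . . . . . . .
T2:
  2·area = 108  (B↔C swapped to make it positive)
  edge (6, 0)→(17, 2): d=(11,2) right/bottom  bias=-1
  edge (17, 2)→(18, 12): d=(1,10) right/bottom  bias=-1
  edge (18, 12)→(6, 0): d=(-12,-12) top-left  bias=+0
    (3,0)@(7, 1): e=[9,99,0] → X  [on edge]
    (4,0)@(9, 1): e=[5,79,24] → X
    (5,0)@(11, 1): e=[1,59,48] → X
    (6,0)@(13, 1): e=[-3,39,72] → .
    (3,1)@(7, 3): e=[31,101,-24] → .
    (4,1)@(9, 3): e=[27,81,0] → X  [on edge]
    (6,1)@(13, 3): e=[19,41,48] → X
    (7,1)@(15, 3): e=[15,21,72] → X
    (8,1)@(17, 3): e=[11,1,96] → X
    (9,1)@(19, 3): e=[7,-19,120] → .
    (4,2)@(9, 5): e=[49,83,-24] → .
    (5,2)@(11, 5): e=[45,63,0] → X  [on edge]
    (6,3)@(13, 7): e=[63,45,0] → X  [on edge]
    (7,4)@(15, 9): e=[81,27,0] → X  [on edge]
    (8,5)@(17, 11): e=[99,9,0] → X  [on edge]
    (9,6)@(19, 13): e=[117,-9,0] → .  [on edge]
  covered (18 px):
    . . . X X X . . . .
    . . . . X X X X X .
    . . . . . X X X X .
    . . . . . . X X X .
    . . . . . . . X X .
    . . . . . . . . X .
    . . . . . . . . . .
T3:
  2·area = 91  (B↔C swapped to make it positive)
  edge (5, 14)→(0, 10): d=(-5,-4) top-left  bias=+0
  edge (0, 10)→(19, 7): d=(19,-3) top-left  bias=+0
  edge (19, 7)→(5, 14): d=(-14,7) right/bottom  bias=-1
    (9,3)@(19, 7): e=[91,0,0] → .  [on edge]
    (3,4)@(7, 9): e=[33,2,56] → X
    (4,4)@(9, 9): e=[41,8,42] → X
    (5,4)@(11, 9): e=[49,14,28] → X
    (6,4)@(13, 9): e=[57,20,14] → X
    (7,4)@(15, 9): e=[65,26,0] → .  [on edge]
    (1,5)@(3, 11): e=[7,28,56] → X
    (2,5)@(5, 11): e=[15,34,42] → X
    (5,5)@(11, 11): e=[39,52,0] → .  [on edge]
    (6,5)@(13, 11): e=[47,58,-14] → .
    (1,6)@(3, 13): e=[-3,66,28] → .
    (2,6)@(5, 13): e=[5,72,14] → X
    (3,6)@(7, 13): e=[13,78,0] → .  [on edge]
  covered (9 px):
    . . . . . . . . . .
    . . . . . . . . . .
    . . . . . . . . . .
    . . . . . . . . . .
    . . . X X X X . . .
    . X X X X . . . . .
    . . X . . . . . . .
T4:
  2·area = 12  (B↔C swapped to make it positive)
  edge (2, 12)→(14, 4): d=(12,-8) top-left  bias=+0
  edge (14, 4)→(2, 13): d=(-12,9) right/bottom  bias=-1
  edge (2, 13)→(2, 12): d=(0,-1) top-left  bias=+0
    (3,4)@(7, 9): e=[4,3,5] → X
    (4,4)@(9, 9): e=[20,-15,7] → .
    (3,5)@(7, 11): e=[28,-21,5] → .
  covered (1 px):
    . . . . . . . . . .
    . . . . . . . . . .
    . . . . . . . . . .
    . . . . . . . . . .
    . . . X . . . . . .
    . . . . . . . . . .
    . . . . . . . . . .

Z-buffer (winner per pixel, '.' = empty):
  . . . 2 2 2 . . . .
  . . 1 1 2 2 2 2 2 .
  . . 0 0 . 2 2 2 2 .
  . . . . 0 . 2 2 2 .
  . . . 4 3 3 3 2 2 .
  . 3 3 3 3 . . . 2 .
  . . 3 . . . . . . .

Answer: 3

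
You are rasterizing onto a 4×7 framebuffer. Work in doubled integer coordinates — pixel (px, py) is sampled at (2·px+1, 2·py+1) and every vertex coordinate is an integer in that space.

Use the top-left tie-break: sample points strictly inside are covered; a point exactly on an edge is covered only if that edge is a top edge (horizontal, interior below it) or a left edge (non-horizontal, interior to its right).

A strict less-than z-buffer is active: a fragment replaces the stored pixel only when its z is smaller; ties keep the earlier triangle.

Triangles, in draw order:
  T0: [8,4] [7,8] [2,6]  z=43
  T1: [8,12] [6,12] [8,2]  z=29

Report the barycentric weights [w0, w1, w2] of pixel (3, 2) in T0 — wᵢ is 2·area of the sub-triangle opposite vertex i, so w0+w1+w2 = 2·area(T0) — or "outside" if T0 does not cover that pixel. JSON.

T0:
  2·area = 22
  edge (8, 4)→(7, 8): d=(-1,4) right/bottom  bias=-1
  edge (7, 8)→(2, 6): d=(-5,-2) top-left  bias=+0
  edge (2, 6)→(8, 4): d=(6,-2) top-left  bias=+0
    (2,2)@(5, 5): e=[11,11,0] → █  [on edge]
    (3,2)@(7, 5): e=[3,15,4] → █
    (2,3)@(5, 7): e=[9,1,12] → █
    (2,4)@(5, 9): e=[7,-9,24] → ·
    (3,4)@(7, 9): e=[-1,-5,28] → ·
  covered (4 px):
    · · · ·
    · · · ·
    · · █ █
    · · █ █
    · · · ·
    · · · ·
    · · · ·
T1:
  2·area = 20
  edge (8, 12)→(6, 12): d=(-2,0) right/bottom  bias=-1
  edge (6, 12)→(8, 2): d=(2,-10) top-left  bias=+0
  edge (8, 2)→(8, 12): d=(0,10) right/bottom  bias=-1
    (3,3)@(7, 7): e=[10,0,10] → █  [on edge]
    (3,4)@(7, 9): e=[6,4,10] → █
    (3,5)@(7, 11): e=[2,8,10] → █
    (3,6)@(7, 13): e=[-2,12,10] → ·
  covered (3 px):
    · · · ·
    · · · ·
    · · · ·
    · · · █
    · · · █
    · · · █
    · · · ·

Result: [15,4,3]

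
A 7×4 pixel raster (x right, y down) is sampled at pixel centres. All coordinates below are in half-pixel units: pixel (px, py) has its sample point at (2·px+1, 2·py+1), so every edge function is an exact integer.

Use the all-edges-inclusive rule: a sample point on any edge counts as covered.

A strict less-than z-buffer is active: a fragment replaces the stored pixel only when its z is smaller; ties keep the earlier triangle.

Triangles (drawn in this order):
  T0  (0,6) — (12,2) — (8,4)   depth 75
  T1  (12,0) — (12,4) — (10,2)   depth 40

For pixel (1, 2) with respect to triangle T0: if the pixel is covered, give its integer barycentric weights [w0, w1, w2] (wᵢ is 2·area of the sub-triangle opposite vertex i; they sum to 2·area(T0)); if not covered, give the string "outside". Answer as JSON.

T0:
  2·area = 8
  edge (0, 6)→(12, 2): d=(12,-4) inclusive
  edge (12, 2)→(8, 4): d=(-4,2) inclusive
  edge (8, 4)→(0, 6): d=(-8,2) inclusive
    (4,1)@(9, 3): e=[0,2,6] → #  [on edge]
    (5,1)@(11, 3): e=[8,-2,2] → ·
    (1,2)@(3, 5): e=[0,6,2] → #  [on edge]
    (2,2)@(5, 5): e=[8,2,-2] → ·
    (4,2)@(9, 5): e=[24,-6,-10] → ·
    (1,3)@(3, 7): e=[24,-2,-14] → ·
  covered (2 px):
    · · · · · · ·
    · · · · # · ·
    · # · · · · ·
    · · · · · · ·
T1:
  2·area = 8
  edge (12, 0)→(12, 4): d=(0,4) inclusive
  edge (12, 4)→(10, 2): d=(-2,-2) inclusive
  edge (10, 2)→(12, 0): d=(2,-2) inclusive
    (4,0)@(9, 1): e=[12,0,-4] → ·  [on edge]
    (5,0)@(11, 1): e=[4,4,0] → #  [on edge]
    (6,0)@(13, 1): e=[-4,8,4] → ·
    (4,1)@(9, 3): e=[12,-4,0] → ·  [on edge]
    (5,1)@(11, 3): e=[4,0,4] → #  [on edge]
    (6,1)@(13, 3): e=[-4,4,8] → ·
    (3,2)@(7, 5): e=[20,-12,0] → ·  [on edge]
    (5,2)@(11, 5): e=[4,-4,8] → ·
    (6,2)@(13, 5): e=[-4,0,12] → ·  [on edge]
    (2,3)@(5, 7): e=[28,-20,0] → ·  [on edge]
  covered (2 px):
    · · · · · # ·
    · · · · · # ·
    · · · · · · ·
    · · · · · · ·

Result: [6,2,0]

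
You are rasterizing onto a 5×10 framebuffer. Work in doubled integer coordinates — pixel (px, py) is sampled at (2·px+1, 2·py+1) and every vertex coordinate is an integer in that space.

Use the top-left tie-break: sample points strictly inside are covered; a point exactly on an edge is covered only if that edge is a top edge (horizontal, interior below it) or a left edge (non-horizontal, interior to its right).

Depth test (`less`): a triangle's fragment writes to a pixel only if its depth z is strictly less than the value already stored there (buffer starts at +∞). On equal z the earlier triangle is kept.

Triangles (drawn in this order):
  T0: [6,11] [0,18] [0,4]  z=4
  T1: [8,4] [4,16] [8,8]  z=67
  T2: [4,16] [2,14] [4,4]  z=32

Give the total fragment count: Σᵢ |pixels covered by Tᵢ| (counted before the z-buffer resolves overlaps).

T0:
  2·area = 84
  edge (6, 11)→(0, 18): d=(-6,7) right/bottom  bias=-1
  edge (0, 18)→(0, 4): d=(0,-14) top-left  bias=+0
  edge (0, 4)→(6, 11): d=(6,7) right/bottom  bias=-1
    (0,3)@(1, 7): e=[59,14,11] → █
    (1,3)@(3, 7): e=[45,42,-3] → ·
    (0,4)@(1, 9): e=[47,14,23] → █
    (1,4)@(3, 9): e=[33,42,9] → █
    (2,4)@(5, 9): e=[19,70,-5] → ·
    (0,5)@(1, 11): e=[35,14,35] → █
    (2,5)@(5, 11): e=[7,70,7] → █
    (3,5)@(7, 11): e=[-7,98,-7] → ·
    (0,6)@(1, 13): e=[23,14,47] → █
    (2,6)@(5, 13): e=[-5,70,19] → ·
    (0,7)@(1, 15): e=[11,14,59] → █
    (1,7)@(3, 15): e=[-3,42,45] → ·
  covered (9 px):
    · · · · ·
    · · · · ·
    · · · · ·
    █ · · · ·
    █ █ · · ·
    █ █ █ · ·
    █ █ · · ·
    █ · · · ·
    · · · · ·
    · · · · ·
T1:
  2·area = 16  (B↔C swapped to make it positive)
  edge (8, 4)→(8, 8): d=(0,4) right/bottom  bias=-1
  edge (8, 8)→(4, 16): d=(-4,8) right/bottom  bias=-1
  edge (4, 16)→(8, 4): d=(4,-12) top-left  bias=+0
    (4,0)@(9, 1): e=[-4,20,0] → ·  [on edge]
    (3,3)@(7, 7): e=[4,12,0] → █  [on edge]
    (4,3)@(9, 7): e=[-4,-4,24] → ·
    (3,4)@(7, 9): e=[4,4,8] → █
    (4,4)@(9, 9): e=[-4,-12,32] → ·
    (3,5)@(7, 11): e=[4,-4,16] → ·
    (2,6)@(5, 13): e=[12,4,0] → █  [on edge]
    (3,6)@(7, 13): e=[4,-12,24] → ·
    (2,7)@(5, 15): e=[12,-4,8] → ·
    (1,9)@(3, 19): e=[20,-4,0] → ·  [on edge]
  covered (3 px):
    · · · · ·
    · · · · ·
    · · · · ·
    · · · █ ·
    · · · █ ·
    · · · · ·
    · · █ · ·
    · · · · ·
    · · · · ·
    · · · · ·
T2:
  2·area = 24
  edge (4, 16)→(2, 14): d=(-2,-2) top-left  bias=+0
  edge (2, 14)→(4, 4): d=(2,-10) top-left  bias=+0
  edge (4, 4)→(4, 16): d=(0,12) right/bottom  bias=-1
    (1,4)@(3, 9): e=[12,0,12] → █  [on edge]
    (2,4)@(5, 9): e=[16,20,-12] → ·
    (1,5)@(3, 11): e=[8,4,12] → █
    (2,5)@(5, 11): e=[12,24,-12] → ·
    (0,6)@(1, 13): e=[0,-12,36] → ·  [on edge]
    (1,6)@(3, 13): e=[4,8,12] → █
    (2,6)@(5, 13): e=[8,28,-12] → ·
    (1,7)@(3, 15): e=[0,12,12] → █  [on edge]
    (2,7)@(5, 15): e=[4,32,-12] → ·
    (1,8)@(3, 17): e=[-4,16,12] → ·
    (2,8)@(5, 17): e=[0,36,-12] → ·  [on edge]
    (0,9)@(1, 19): e=[-12,0,36] → ·  [on edge]
    (3,9)@(7, 19): e=[0,60,-36] → ·  [on edge]
  covered (4 px):
    · · · · ·
    · · · · ·
    · · · · ·
    · · · · ·
    · █ · · ·
    · █ · · ·
    · █ · · ·
    · █ · · ·
    · · · · ·
    · · · · ·

Answer: 16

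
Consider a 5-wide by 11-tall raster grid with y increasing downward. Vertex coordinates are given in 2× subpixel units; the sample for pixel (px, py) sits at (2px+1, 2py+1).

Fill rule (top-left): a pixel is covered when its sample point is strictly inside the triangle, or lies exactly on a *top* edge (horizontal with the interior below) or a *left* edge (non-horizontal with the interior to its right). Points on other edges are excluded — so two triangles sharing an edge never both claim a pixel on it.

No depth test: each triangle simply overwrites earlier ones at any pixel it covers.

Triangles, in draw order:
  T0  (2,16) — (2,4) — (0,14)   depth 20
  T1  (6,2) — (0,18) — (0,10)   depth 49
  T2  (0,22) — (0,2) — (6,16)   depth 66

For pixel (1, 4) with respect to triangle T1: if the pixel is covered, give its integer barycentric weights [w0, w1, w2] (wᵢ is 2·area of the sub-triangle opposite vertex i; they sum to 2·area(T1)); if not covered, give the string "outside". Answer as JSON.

T0:
  2·area = 24  (B↔C swapped to make it positive)
  edge (2, 16)→(0, 14): d=(-2,-2) top-left  bias=+0
  edge (0, 14)→(2, 4): d=(2,-10) top-left  bias=+0
  edge (2, 4)→(2, 16): d=(0,12) right/bottom  bias=-1
    (0,4)@(1, 9): e=[12,0,12] → #  [on edge]
    (1,4)@(3, 9): e=[16,20,-12] → ·
    (0,5)@(1, 11): e=[8,4,12] → #
    (1,5)@(3, 11): e=[12,24,-12] → ·
    (0,6)@(1, 13): e=[4,8,12] → #
    (1,6)@(3, 13): e=[8,28,-12] → ·
    (0,7)@(1, 15): e=[0,12,12] → #  [on edge]
    (1,7)@(3, 15): e=[4,32,-12] → ·
    (0,8)@(1, 17): e=[-4,16,12] → ·
    (1,8)@(3, 17): e=[0,36,-12] → ·  [on edge]
    (2,9)@(5, 19): e=[0,60,-36] → ·  [on edge]
    (3,10)@(7, 21): e=[0,84,-60] → ·  [on edge]
  covered (4 px):
    · · · · ·
    · · · · ·
    · · · · ·
    · · · · ·
    # · · · ·
    # · · · ·
    # · · · ·
    # · · · ·
    · · · · ·
    · · · · ·
    · · · · ·
T1:
  2·area = 48
  edge (6, 2)→(0, 18): d=(-6,16) right/bottom  bias=-1
  edge (0, 18)→(0, 10): d=(0,-8) top-left  bias=+0
  edge (0, 10)→(6, 2): d=(6,-8) top-left  bias=+0
    (1,3)@(3, 7): e=[18,24,6] → #
    (2,3)@(5, 7): e=[-14,40,22] → ·
    (0,4)@(1, 9): e=[38,8,2] → #
    (2,4)@(5, 9): e=[-26,40,34] → ·
    (0,5)@(1, 11): e=[26,8,14] → #
    (1,5)@(3, 11): e=[-6,24,30] → ·
    (0,6)@(1, 13): e=[14,8,26] → #
    (1,6)@(3, 13): e=[-18,24,42] → ·
    (0,7)@(1, 15): e=[2,8,38] → #
    (1,7)@(3, 15): e=[-30,24,54] → ·
    (0,8)@(1, 17): e=[-10,8,50] → ·
  covered (6 px):
    · · · · ·
    · · · · ·
    · · · · ·
    · # · · ·
    # # · · ·
    # · · · ·
    # · · · ·
    # · · · ·
    · · · · ·
    · · · · ·
    · · · · ·
T2:
  2·area = 120
  edge (0, 22)→(0, 2): d=(0,-20) top-left  bias=+0
  edge (0, 2)→(6, 16): d=(6,14) right/bottom  bias=-1
  edge (6, 16)→(0, 22): d=(-6,6) right/bottom  bias=-1
    (0,2)@(1, 5): e=[20,4,96] → #
    (1,2)@(3, 5): e=[60,-24,84] → ·
    (0,3)@(1, 7): e=[20,16,84] → #
    (1,3)@(3, 7): e=[60,-12,72] → ·
    (0,4)@(1, 9): e=[20,28,72] → #
    (1,4)@(3, 9): e=[60,0,60] → ·  [on edge]
    (0,5)@(1, 11): e=[20,40,60] → #
    (1,5)@(3, 11): e=[60,12,48] → #
    (2,5)@(5, 11): e=[100,-16,36] → ·
    (0,6)@(1, 13): e=[20,52,48] → #
    (2,6)@(5, 13): e=[100,-4,24] → ·
    (4,6)@(9, 13): e=[180,-60,0] → ·  [on edge]
    (3,7)@(7, 15): e=[140,-20,0] → ·  [on edge]
    (2,8)@(5, 17): e=[100,20,0] → ·  [on edge]
    (1,9)@(3, 19): e=[60,60,0] → ·  [on edge]
    (0,10)@(1, 21): e=[20,100,0] → ·  [on edge]
  covered (13 px):
    · · · · ·
    · · · · ·
    # · · · ·
    # · · · ·
    # · · · ·
    # # · · ·
    # # · · ·
    # # # · ·
    # # · · ·
    # · · · ·
    · · · · ·

Result: [24,18,6]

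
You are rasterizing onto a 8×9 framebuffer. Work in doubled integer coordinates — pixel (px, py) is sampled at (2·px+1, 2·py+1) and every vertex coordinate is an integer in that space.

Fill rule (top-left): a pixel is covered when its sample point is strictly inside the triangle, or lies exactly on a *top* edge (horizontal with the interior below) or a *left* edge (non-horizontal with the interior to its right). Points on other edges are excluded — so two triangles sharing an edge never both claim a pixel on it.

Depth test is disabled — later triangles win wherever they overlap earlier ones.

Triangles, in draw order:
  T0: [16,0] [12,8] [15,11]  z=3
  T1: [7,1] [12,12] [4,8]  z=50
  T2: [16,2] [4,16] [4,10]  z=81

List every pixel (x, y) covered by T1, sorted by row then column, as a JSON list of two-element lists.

T0:
  2·area = 36  (B↔C swapped to make it positive)
  edge (16, 0)→(15, 11): d=(-1,11) right/bottom  bias=-1
  edge (15, 11)→(12, 8): d=(-3,-3) top-left  bias=+0
  edge (12, 8)→(16, 0): d=(4,-8) top-left  bias=+0
    (2,0)@(5, 1): e=[120,0,-84] → ·  [on edge]
    (3,1)@(7, 3): e=[96,0,-60] → ·  [on edge]
    (7,1)@(15, 3): e=[8,24,4] → #
    (4,2)@(9, 5): e=[72,0,-36] → ·  [on edge]
    (7,2)@(15, 5): e=[6,18,12] → #
    (5,3)@(11, 7): e=[48,0,-12] → ·  [on edge]
    (6,3)@(13, 7): e=[26,6,4] → #
    (6,4)@(13, 9): e=[24,0,12] → #  [on edge]
    (6,5)@(13, 11): e=[22,-6,20] → ·
    (7,5)@(15, 11): e=[0,0,36] → ·  [on edge]
  covered (6 px):
    · · · · · · · ·
    · · · · · · · #
    · · · · · · · #
    · · · · · · # #
    · · · · · · # #
    · · · · · · · ·
    · · · · · · · ·
    · · · · · · · ·
    · · · · · · · ·
T1:
  2·area = 68
  edge (7, 1)→(12, 12): d=(5,11) right/bottom  bias=-1
  edge (12, 12)→(4, 8): d=(-8,-4) top-left  bias=+0
  edge (4, 8)→(7, 1): d=(3,-7) top-left  bias=+0
    (3,0)@(7, 1): e=[0,68,0] → ·  [on edge]
    (3,1)@(7, 3): e=[10,52,6] → #
    (4,1)@(9, 3): e=[-12,60,20] → ·
    (3,2)@(7, 5): e=[20,36,12] → #
    (4,2)@(9, 5): e=[-2,44,26] → ·
    (2,3)@(5, 7): e=[52,12,4] → #
    (4,3)@(9, 7): e=[8,28,32] → #
    (5,3)@(11, 7): e=[-14,36,46] → ·
    (2,4)@(5, 9): e=[62,-4,10] → ·
    (3,4)@(7, 9): e=[40,4,24] → #
    (5,4)@(11, 9): e=[-4,20,52] → ·
    (3,5)@(7, 11): e=[50,-12,30] → ·
    (0,7)@(1, 15): e=[136,-68,0] → ·  [on edge]
  covered (8 px):
    · · · · · · · ·
    · · · # · · · ·
    · · · # · · · ·
    · · # # # · · ·
    · · · # # · · ·
    · · · · · # · ·
    · · · · · · · ·
    · · · · · · · ·
    · · · · · · · ·
T2:
  2·area = 72
  edge (16, 2)→(4, 16): d=(-12,14) right/bottom  bias=-1
  edge (4, 16)→(4, 10): d=(0,-6) top-left  bias=+0
  edge (4, 10)→(16, 2): d=(12,-8) top-left  bias=+0
    (7,1)@(15, 3): e=[2,66,4] → #
    (6,2)@(13, 5): e=[6,54,12] → #
    (7,2)@(15, 5): e=[-22,66,28] → ·
    (4,3)@(9, 7): e=[38,30,4] → #
    (5,3)@(11, 7): e=[10,42,20] → #
    (6,3)@(13, 7): e=[-18,54,36] → ·
    (3,4)@(7, 9): e=[42,18,12] → #
    (5,4)@(11, 9): e=[-14,42,44] → ·
    (2,5)@(5, 11): e=[46,6,20] → #
    (4,5)@(9, 11): e=[-10,30,52] → ·
    (2,6)@(5, 13): e=[22,6,44] → #
    (3,6)@(7, 13): e=[-6,18,60] → ·
  covered (9 px):
    · · · · · · · ·
    · · · · · · · #
    · · · · · · # ·
    · · · · # # · ·
    · · · # # · · ·
    · · # # · · · ·
    · · # · · · · ·
    · · · · · · · ·
    · · · · · · · ·

Final: [[3,1],[3,2],[2,3],[3,3],[4,3],[3,4],[4,4],[5,5]]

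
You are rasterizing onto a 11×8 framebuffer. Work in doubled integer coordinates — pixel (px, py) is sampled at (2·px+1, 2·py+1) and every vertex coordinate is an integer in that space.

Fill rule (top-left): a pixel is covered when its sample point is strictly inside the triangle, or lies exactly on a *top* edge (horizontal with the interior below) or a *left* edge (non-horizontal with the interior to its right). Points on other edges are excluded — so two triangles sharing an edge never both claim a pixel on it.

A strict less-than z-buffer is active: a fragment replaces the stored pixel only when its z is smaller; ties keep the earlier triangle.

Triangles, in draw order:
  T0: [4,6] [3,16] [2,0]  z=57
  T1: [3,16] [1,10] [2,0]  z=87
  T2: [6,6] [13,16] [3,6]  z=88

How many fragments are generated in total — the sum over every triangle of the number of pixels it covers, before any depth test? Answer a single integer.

T0:
  2·area = 26
  edge (4, 6)→(3, 16): d=(-1,10) right/bottom  bias=-1
  edge (3, 16)→(2, 0): d=(-1,-16) top-left  bias=+0
  edge (2, 0)→(4, 6): d=(2,6) right/bottom  bias=-1
    (1,1)@(3, 3): e=[13,13,0] → ·  [on edge]
    (1,2)@(3, 5): e=[11,11,4] → #
    (2,2)@(5, 5): e=[-9,43,-8] → ·
    (1,3)@(3, 7): e=[9,9,8] → #
    (2,3)@(5, 7): e=[-11,41,-4] → ·
    (1,4)@(3, 9): e=[7,7,12] → #
    (2,4)@(5, 9): e=[-13,39,0] → ·  [on edge]
    (1,5)@(3, 11): e=[5,5,16] → #
    (2,5)@(5, 11): e=[-15,37,4] → ·
    (1,6)@(3, 13): e=[3,3,20] → #
    (2,6)@(5, 13): e=[-17,35,8] → ·
    (1,7)@(3, 15): e=[1,1,24] → #
    (3,7)@(7, 15): e=[-39,65,0] → ·  [on edge]
  covered (6 px):
    · · · · · · · · · · ·
    · · · · · · · · · · ·
    · # · · · · · · · · ·
    · # · · · · · · · · ·
    · # · · · · · · · · ·
    · # · · · · · · · · ·
    · # · · · · · · · · ·
    · # · · · · · · · · ·
T1:
  2·area = 26
  edge (3, 16)→(1, 10): d=(-2,-6) top-left  bias=+0
  edge (1, 10)→(2, 0): d=(1,-10) top-left  bias=+0
  edge (2, 0)→(3, 16): d=(1,16) right/bottom  bias=-1
  covered (0 px):
    · · · · · · · · · · ·
    · · · · · · · · · · ·
    · · · · · · · · · · ·
    · · · · · · · · · · ·
    · · · · · · · · · · ·
    · · · · · · · · · · ·
    · · · · · · · · · · ·
    · · · · · · · · · · ·
T2:
  2·area = 30
  edge (6, 6)→(13, 16): d=(7,10) right/bottom  bias=-1
  edge (13, 16)→(3, 6): d=(-10,-10) top-left  bias=+0
  edge (3, 6)→(6, 6): d=(3,0) top-left  bias=+0
    (2,3)@(5, 7): e=[17,10,3] → #
    (3,3)@(7, 7): e=[-3,30,3] → ·
    (2,4)@(5, 9): e=[31,-10,9] → ·
    (3,4)@(7, 9): e=[11,10,9] → #
    (4,4)@(9, 9): e=[-9,30,9] → ·
    (3,5)@(7, 11): e=[25,-10,15] → ·
    (4,5)@(9, 11): e=[5,10,15] → #
    (5,5)@(11, 11): e=[-15,30,15] → ·
    (4,6)@(9, 13): e=[19,-10,21] → ·
  covered (3 px):
    · · · · · · · · · · ·
    · · · · · · · · · · ·
    · · · · · · · · · · ·
    · · # · · · · · · · ·
    · · · # · · · · · · ·
    · · · · # · · · · · ·
    · · · · · · · · · · ·
    · · · · · · · · · · ·

Answer: 9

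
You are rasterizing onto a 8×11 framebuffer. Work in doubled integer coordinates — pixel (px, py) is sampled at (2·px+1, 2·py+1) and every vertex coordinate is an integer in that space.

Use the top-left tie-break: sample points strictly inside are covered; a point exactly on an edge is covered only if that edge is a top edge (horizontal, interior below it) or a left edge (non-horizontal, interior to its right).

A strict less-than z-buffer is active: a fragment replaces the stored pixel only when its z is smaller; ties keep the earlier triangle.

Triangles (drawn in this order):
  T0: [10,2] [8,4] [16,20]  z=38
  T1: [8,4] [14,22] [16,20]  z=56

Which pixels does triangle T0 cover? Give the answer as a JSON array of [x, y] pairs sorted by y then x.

T0:
  2·area = 48  (B↔C swapped to make it positive)
  edge (10, 2)→(16, 20): d=(6,18) right/bottom  bias=-1
  edge (16, 20)→(8, 4): d=(-8,-16) top-left  bias=+0
  edge (8, 4)→(10, 2): d=(2,-2) top-left  bias=+0
    (5,0)@(11, 1): e=[-24,72,0] → ·  [on edge]
    (4,1)@(9, 3): e=[24,24,0] → #  [on edge]
    (5,1)@(11, 3): e=[-12,56,4] → ·
    (3,2)@(7, 5): e=[72,-24,0] → ·  [on edge]
    (4,2)@(9, 5): e=[36,8,4] → #
    (5,2)@(11, 5): e=[0,40,8] → ·  [on edge]
    (2,3)@(5, 7): e=[120,-72,0] → ·  [on edge]
    (4,3)@(9, 7): e=[48,-8,8] → ·
    (5,3)@(11, 7): e=[12,24,12] → #
    (6,3)@(13, 7): e=[-24,56,16] → ·
    (1,4)@(3, 9): e=[168,-120,0] → ·  [on edge]
    (5,4)@(11, 9): e=[24,8,16] → #
    (0,5)@(1, 11): e=[216,-168,0] → ·  [on edge]
    (6,5)@(13, 11): e=[0,24,24] → ·  [on edge]
    (7,8)@(15, 17): e=[0,8,40] → ·  [on edge]
  covered (5 px):
    · · · · · · · ·
    · · · · # · · ·
    · · · · # · · ·
    · · · · · # · ·
    · · · · · # · ·
    · · · · · · · ·
    · · · · · · # ·
    · · · · · · · ·
    · · · · · · · ·
    · · · · · · · ·
    · · · · · · · ·
T1:
  2·area = 48  (B↔C swapped to make it positive)
  edge (8, 4)→(16, 20): d=(8,16) right/bottom  bias=-1
  edge (16, 20)→(14, 22): d=(-2,2) right/bottom  bias=-1
  edge (14, 22)→(8, 4): d=(-6,-18) top-left  bias=+0
    (3,0)@(7, 1): e=[-8,56,0] → ·  [on edge]
    (4,3)@(9, 7): e=[8,40,0] → #  [on edge]
    (5,3)@(11, 7): e=[-24,36,36] → ·
    (4,4)@(9, 9): e=[24,36,-12] → ·
    (5,5)@(11, 11): e=[8,28,12] → #
    (6,5)@(13, 11): e=[-24,24,48] → ·
    (5,6)@(11, 13): e=[24,24,0] → #  [on edge]
    (6,6)@(13, 13): e=[-8,20,36] → ·
    (5,7)@(11, 15): e=[40,20,-12] → ·
    (6,7)@(13, 15): e=[8,16,24] → #
    (7,7)@(15, 15): e=[-24,12,60] → ·
    (6,8)@(13, 17): e=[24,12,12] → #
    (6,9)@(13, 19): e=[40,8,0] → #  [on edge]
    (7,10)@(15, 21): e=[24,0,24] → ·  [on edge]
  covered (7 px):
    · · · · · · · ·
    · · · · · · · ·
    · · · · · · · ·
    · · · · # · · ·
    · · · · · · · ·
    · · · · · # · ·
    · · · · · # · ·
    · · · · · · # ·
    · · · · · · # ·
    · · · · · · # #
    · · · · · · · ·

Final: [[4,1],[4,2],[5,3],[5,4],[6,6]]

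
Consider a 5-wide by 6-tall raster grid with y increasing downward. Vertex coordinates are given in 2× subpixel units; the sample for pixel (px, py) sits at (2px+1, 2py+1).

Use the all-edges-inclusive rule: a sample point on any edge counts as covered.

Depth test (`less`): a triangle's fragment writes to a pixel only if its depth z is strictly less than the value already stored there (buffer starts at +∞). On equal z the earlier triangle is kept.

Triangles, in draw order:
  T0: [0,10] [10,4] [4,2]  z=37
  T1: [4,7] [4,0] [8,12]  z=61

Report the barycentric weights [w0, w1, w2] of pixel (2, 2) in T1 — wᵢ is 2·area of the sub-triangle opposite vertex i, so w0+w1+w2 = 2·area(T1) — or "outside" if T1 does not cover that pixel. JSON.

T0:
  2·area = 56  (B↔C swapped to make it positive)
  edge (0, 10)→(4, 2): d=(4,-8) inclusive
  edge (4, 2)→(10, 4): d=(6,2) inclusive
  edge (10, 4)→(0, 10): d=(-10,6) inclusive
    (0,0)@(1, 1): e=[-28,0,84] → .  [on edge]
    (2,1)@(5, 3): e=[12,4,40] → X
    (3,1)@(7, 3): e=[28,0,28] → X  [on edge]
    (4,1)@(9, 3): e=[44,-4,16] → .
    (1,2)@(3, 5): e=[4,20,32] → X
    (4,2)@(9, 5): e=[52,8,-4] → .
    (1,3)@(3, 7): e=[12,32,12] → X
    (2,3)@(5, 7): e=[28,28,0] → X  [on edge]
    (3,3)@(7, 7): e=[44,24,-12] → .
    (0,4)@(1, 9): e=[4,48,4] → X
    (1,4)@(3, 9): e=[20,44,-8] → .
    (2,4)@(5, 9): e=[36,40,-20] → .
  covered (8 px):
    . . . . .
    . . X X .
    . X X X .
    . X X . .
    X . . . .
    . . . . .
T1:
  2·area = 28
  edge (4, 7)→(4, 0): d=(0,-7) inclusive
  edge (4, 0)→(8, 12): d=(4,12) inclusive
  edge (8, 12)→(4, 7): d=(-4,-5) inclusive
    (2,1)@(5, 3): e=[7,0,21] → X  [on edge]
    (3,1)@(7, 3): e=[21,-24,31] → .
    (2,2)@(5, 5): e=[7,8,13] → X
    (3,2)@(7, 5): e=[21,-16,23] → .
    (2,3)@(5, 7): e=[7,16,5] → X
    (3,3)@(7, 7): e=[21,-8,15] → .
    (2,4)@(5, 9): e=[7,24,-3] → .
    (3,4)@(7, 9): e=[21,0,7] → X  [on edge]
    (4,4)@(9, 9): e=[35,-24,17] → .
    (3,5)@(7, 11): e=[21,8,-1] → .
  covered (4 px):
    . . . . .
    . . X . .
    . . X . .
    . . X . .
    . . . X .
    . . . . .

Answer: [8,13,7]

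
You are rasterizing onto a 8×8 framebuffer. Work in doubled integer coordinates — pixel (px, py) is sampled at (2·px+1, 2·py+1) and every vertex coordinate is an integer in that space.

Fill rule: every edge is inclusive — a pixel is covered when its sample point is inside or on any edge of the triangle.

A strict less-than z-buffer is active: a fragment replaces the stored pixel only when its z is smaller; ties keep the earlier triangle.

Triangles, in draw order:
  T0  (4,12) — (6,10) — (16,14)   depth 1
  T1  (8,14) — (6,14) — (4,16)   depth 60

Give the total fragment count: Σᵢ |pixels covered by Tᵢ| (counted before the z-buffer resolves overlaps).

T0:
  2·area = 28
  edge (4, 12)→(6, 10): d=(2,-2) inclusive
  edge (6, 10)→(16, 14): d=(10,4) inclusive
  edge (16, 14)→(4, 12): d=(-12,-2) inclusive
    (7,0)@(15, 1): e=[0,-126,154] → .  [on edge]
    (6,1)@(13, 3): e=[0,-98,126] → .  [on edge]
    (5,2)@(11, 5): e=[0,-70,98] → .  [on edge]
    (4,3)@(9, 7): e=[0,-42,70] → .  [on edge]
    (3,4)@(7, 9): e=[0,-14,42] → .  [on edge]
    (2,5)@(5, 11): e=[0,14,14] → X  [on edge]
    (3,5)@(7, 11): e=[4,6,18] → X
    (4,5)@(9, 11): e=[8,-2,22] → .
    (1,6)@(3, 13): e=[0,42,-14] → .  [on edge]
    (2,6)@(5, 13): e=[4,34,-10] → .
    (3,6)@(7, 13): e=[8,26,-6] → .
    (5,6)@(11, 13): e=[16,10,2] → X
    (0,7)@(1, 15): e=[0,70,-42] → .  [on edge]
  covered (4 px):
    . . . . . . . .
    . . . . . . . .
    . . . . . . . .
    . . . . . . . .
    . . . . . . . .
    . . X X . . . .
    . . . . . X X .
    . . . . . . . .
T1:
  2·area = 4  (B↔C swapped to make it positive)
  edge (8, 14)→(4, 16): d=(-4,2) inclusive
  edge (4, 16)→(6, 14): d=(2,-2) inclusive
  edge (6, 14)→(8, 14): d=(2,0) inclusive
    (7,2)@(15, 5): e=[22,0,-18] → .  [on edge]
    (6,3)@(13, 7): e=[18,0,-14] → .  [on edge]
    (5,4)@(11, 9): e=[14,0,-10] → .  [on edge]
    (4,5)@(9, 11): e=[10,0,-6] → .  [on edge]
    (3,6)@(7, 13): e=[6,0,-2] → .  [on edge]
    (2,7)@(5, 15): e=[2,0,2] → X  [on edge]
    (3,7)@(7, 15): e=[-2,4,2] → .
  covered (1 px):
    . . . . . . . .
    . . . . . . . .
    . . . . . . . .
    . . . . . . . .
    . . . . . . . .
    . . . . . . . .
    . . . . . . . .
    . . X . . . . .

Answer: 5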